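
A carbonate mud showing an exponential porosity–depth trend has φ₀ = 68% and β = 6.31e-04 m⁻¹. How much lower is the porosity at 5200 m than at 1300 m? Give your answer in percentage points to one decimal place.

Working in km (1 km = 1000 m; β in km⁻¹ = β in m⁻¹ × 1000):
φ(1.3) = 0.68·e^(−0.631×1.3) = 0.2994
φ(5.2) = 0.68·e^(−0.631×5.2) = 0.0256
Δφ = 0.2994 − 0.0256 = 0.2738

27.4 percentage points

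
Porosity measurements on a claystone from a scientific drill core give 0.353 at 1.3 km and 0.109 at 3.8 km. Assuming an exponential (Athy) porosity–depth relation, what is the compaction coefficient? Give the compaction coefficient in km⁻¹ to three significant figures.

Athy: n(d) = n₀ e^(−βd) ⇒ n₁/n₂ = e^{β(d₂−d₁)} ⇒ β = ln(n₁/n₂)/(d₂−d₁)
β = ln(0.353/0.109) / (3.8 − 1.3) = ln(3.239) / 2.5 = 1.1751 / 2.5 = 0.47 km⁻¹

0.470 km⁻¹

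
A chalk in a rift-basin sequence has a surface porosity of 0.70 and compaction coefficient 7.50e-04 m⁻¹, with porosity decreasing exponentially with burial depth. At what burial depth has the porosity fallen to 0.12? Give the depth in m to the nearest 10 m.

Working in km (1 km = 1000 m; c in km⁻¹ = c in m⁻¹ × 1000):
Invert Athy's law: z = ln(phi₀/phi) / c
z = ln(0.7/0.12) / 0.75 = ln(5.833) / 0.75 = 1.7636 / 0.75 = 2.351 km

2350 m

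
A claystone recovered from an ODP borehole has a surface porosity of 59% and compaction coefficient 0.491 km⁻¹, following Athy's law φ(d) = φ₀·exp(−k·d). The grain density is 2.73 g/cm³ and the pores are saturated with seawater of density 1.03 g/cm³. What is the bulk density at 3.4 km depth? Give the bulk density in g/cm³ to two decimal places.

Porosity at depth: φ = 0.59·exp(−0.491×3.4) = 0.59×0.1884 = 0.1111
Bulk density: ρ_b = (1−φ)ρ_g + φ·ρ_f = 0.8889×2.73 + 0.1111×1.03
       = 2.427 + 0.114 = 2.541 g/cm³

2.54 g/cm³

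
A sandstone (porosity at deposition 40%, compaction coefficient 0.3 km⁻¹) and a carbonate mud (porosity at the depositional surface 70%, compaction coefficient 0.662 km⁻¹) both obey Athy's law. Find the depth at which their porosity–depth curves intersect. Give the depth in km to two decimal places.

Set phi₀ₐ e^(−cₐz) = phi₀ᵦ e^(−cᵦz) ⇒ ln(phi₀ₐ/phi₀ᵦ) = (cₐ − cᵦ)·z
z = ln(0.4/0.7) / (0.3 − 0.662) = -0.5596 / -0.362 = 1.546 km

1.55 km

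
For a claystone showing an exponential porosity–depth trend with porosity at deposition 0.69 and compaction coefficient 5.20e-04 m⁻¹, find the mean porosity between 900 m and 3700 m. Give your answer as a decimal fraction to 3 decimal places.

0.228

Working in km (1 km = 1000 m; β in km⁻¹ = β in m⁻¹ × 1000):
⟨phi⟩ = (1/(Z₂−Z₁)) ∫ phi₀ e^(−βZ) dZ = phi₀·(e^(−β·Z₁) − e^(−β·Z₂)) / (β·(Z₂−Z₁))
e^(−0.52×0.9) = 0.6263; e^(−0.52×3.7) = 0.1460
⟨phi⟩ = 0.69 × (0.6263 − 0.1460) / (0.52 × 2.8) = 0.69 × 0.3298 = 0.2276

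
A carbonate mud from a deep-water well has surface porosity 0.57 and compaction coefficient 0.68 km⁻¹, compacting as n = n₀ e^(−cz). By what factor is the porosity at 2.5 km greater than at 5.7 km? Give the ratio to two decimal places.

8.81

n(z₁)/n(z₂) = e^(−c·z₁)/e^(−c·z₂) = e^{c(z₂−z₁)}
= exp(0.68 × 3.2) = exp(2.176) = 8.8110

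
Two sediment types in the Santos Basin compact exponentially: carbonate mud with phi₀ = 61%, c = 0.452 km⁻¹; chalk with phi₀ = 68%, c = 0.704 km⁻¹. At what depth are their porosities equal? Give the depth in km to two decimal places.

Set phi₀ₐ e^(−cₐZ) = phi₀ᵦ e^(−cᵦZ) ⇒ ln(phi₀ₐ/phi₀ᵦ) = (cₐ − cᵦ)·Z
Z = ln(0.61/0.68) / (0.452 − 0.704) = -0.1086 / -0.252 = 0.431 km

0.43 km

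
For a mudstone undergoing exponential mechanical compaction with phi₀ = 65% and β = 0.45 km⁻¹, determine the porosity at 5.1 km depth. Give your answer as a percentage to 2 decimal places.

phi = phi₀·exp(−β·z) = 0.65 × exp(−0.45 × 5.1) = 0.65 × exp(−2.295)
  = 0.65 × 0.1008 = 0.0655

6.55%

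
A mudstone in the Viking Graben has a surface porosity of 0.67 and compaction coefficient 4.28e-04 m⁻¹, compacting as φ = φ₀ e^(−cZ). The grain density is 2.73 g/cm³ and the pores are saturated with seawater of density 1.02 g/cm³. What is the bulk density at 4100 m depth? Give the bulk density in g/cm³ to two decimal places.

2.53 g/cm³

Working in km (1 km = 1000 m; c in km⁻¹ = c in m⁻¹ × 1000):
Porosity at depth: φ = 0.67·exp(−0.428×4.1) = 0.67×0.1729 = 0.1159
Bulk density: ρ_b = (1−φ)ρ_g + φ·ρ_f = 0.8841×2.73 + 0.1159×1.02
       = 2.414 + 0.118 = 2.532 g/cm³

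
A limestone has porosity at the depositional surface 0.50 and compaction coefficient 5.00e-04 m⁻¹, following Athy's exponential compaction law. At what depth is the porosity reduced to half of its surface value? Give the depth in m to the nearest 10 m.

1390 m

Working in km (1 km = 1000 m; c in km⁻¹ = c in m⁻¹ × 1000):
φ/φ₀ = 1/2 ⇒ exp(−c·Z) = 1/2 ⇒ Z = ln(2) / c
Z = 0.6931 / 0.5 = 1.386 km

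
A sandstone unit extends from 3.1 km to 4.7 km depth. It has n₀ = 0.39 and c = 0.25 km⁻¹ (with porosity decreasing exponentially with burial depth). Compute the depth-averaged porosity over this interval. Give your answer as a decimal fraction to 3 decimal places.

⟨n⟩ = (1/(d₂−d₁)) ∫ n₀ e^(−cd) dd = n₀·(e^(−c·d₁) − e^(−c·d₂)) / (c·(d₂−d₁))
e^(−0.25×3.1) = 0.4607; e^(−0.25×4.7) = 0.3088
⟨n⟩ = 0.39 × (0.4607 − 0.3088) / (0.25 × 1.6) = 0.39 × 0.3797 = 0.1481

0.148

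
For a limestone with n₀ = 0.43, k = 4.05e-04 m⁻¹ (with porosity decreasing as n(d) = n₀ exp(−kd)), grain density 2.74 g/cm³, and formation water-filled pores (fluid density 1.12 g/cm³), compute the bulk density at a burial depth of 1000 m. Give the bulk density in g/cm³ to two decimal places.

2.28 g/cm³

Working in km (1 km = 1000 m; k in km⁻¹ = k in m⁻¹ × 1000):
Porosity at depth: n = 0.43·exp(−0.405×1) = 0.43×0.6670 = 0.2868
Bulk density: ρ_b = (1−n)ρ_g + n·ρ_f = 0.7132×2.74 + 0.2868×1.12
       = 1.954 + 0.321 = 2.275 g/cm³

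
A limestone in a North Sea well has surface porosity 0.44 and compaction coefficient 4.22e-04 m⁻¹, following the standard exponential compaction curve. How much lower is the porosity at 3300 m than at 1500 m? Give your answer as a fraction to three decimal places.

Working in km (1 km = 1000 m; β in km⁻¹ = β in m⁻¹ × 1000):
φ(1.5) = 0.44·e^(−0.422×1.5) = 0.2336
φ(3.3) = 0.44·e^(−0.422×3.3) = 0.1093
Δφ = 0.2336 − 0.1093 = 0.1243

0.124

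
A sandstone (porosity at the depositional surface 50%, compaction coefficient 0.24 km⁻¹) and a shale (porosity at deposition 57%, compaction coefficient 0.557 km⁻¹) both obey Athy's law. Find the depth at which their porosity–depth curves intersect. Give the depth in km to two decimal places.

0.41 km

Set n₀ₐ e^(−cₐz) = n₀ᵦ e^(−cᵦz) ⇒ ln(n₀ₐ/n₀ᵦ) = (cₐ − cᵦ)·z
z = ln(0.5/0.57) / (0.24 − 0.557) = -0.1310 / -0.317 = 0.413 km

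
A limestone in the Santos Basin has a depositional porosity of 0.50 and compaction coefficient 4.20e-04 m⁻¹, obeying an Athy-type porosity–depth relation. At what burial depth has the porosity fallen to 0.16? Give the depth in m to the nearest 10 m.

2710 m

Working in km (1 km = 1000 m; k in km⁻¹ = k in m⁻¹ × 1000):
Invert Athy's law: d = ln(phi₀/phi) / k
d = ln(0.5/0.16) / 0.42 = ln(3.125) / 0.42 = 1.1394 / 0.42 = 2.713 km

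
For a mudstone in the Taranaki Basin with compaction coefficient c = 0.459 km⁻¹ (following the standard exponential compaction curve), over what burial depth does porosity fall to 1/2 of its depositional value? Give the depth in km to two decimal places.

1.51 km

φ/φ₀ = 1/2 ⇒ exp(−c·z) = 1/2 ⇒ z = ln(2) / c
z = 0.6931 / 0.459 = 1.510 km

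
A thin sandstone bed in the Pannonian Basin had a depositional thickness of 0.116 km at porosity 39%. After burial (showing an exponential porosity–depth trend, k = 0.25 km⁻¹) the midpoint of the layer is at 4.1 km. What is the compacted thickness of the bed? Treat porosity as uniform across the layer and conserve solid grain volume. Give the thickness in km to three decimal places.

0.082 km

Porosity at 4.1 km: n = 0.39·exp(−0.25×4.1) = 0.1399
Solid-volume conservation: h(1−n) = h₀(1−n₀) ⇒ h = h₀·(1−n₀)/(1−n)
h = 0.116 × (1 − 0.39)/(1 − 0.1399) = 0.116 × 0.7092 = 0.0823 km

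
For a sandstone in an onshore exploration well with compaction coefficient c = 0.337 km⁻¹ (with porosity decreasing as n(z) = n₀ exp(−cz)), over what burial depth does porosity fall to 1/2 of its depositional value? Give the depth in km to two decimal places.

n/n₀ = 1/2 ⇒ exp(−c·z) = 1/2 ⇒ z = ln(2) / c
z = 0.6931 / 0.337 = 2.057 km

2.06 km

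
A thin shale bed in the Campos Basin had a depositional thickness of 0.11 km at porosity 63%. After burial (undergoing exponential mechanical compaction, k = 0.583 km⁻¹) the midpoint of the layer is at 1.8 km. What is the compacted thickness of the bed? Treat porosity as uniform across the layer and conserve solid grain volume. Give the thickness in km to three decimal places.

Porosity at 1.8 km: φ = 0.63·exp(−0.583×1.8) = 0.2206
Solid-volume conservation: h(1−φ) = h₀(1−φ₀) ⇒ h = h₀·(1−φ₀)/(1−φ)
h = 0.11 × (1 − 0.63)/(1 − 0.2206) = 0.11 × 0.4747 = 0.0522 km

0.052 km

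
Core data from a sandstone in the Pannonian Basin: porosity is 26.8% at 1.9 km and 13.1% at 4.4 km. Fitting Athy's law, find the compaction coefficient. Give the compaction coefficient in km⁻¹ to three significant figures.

Athy: phi(z) = phi₀ e^(−βz) ⇒ phi₁/phi₂ = e^{β(z₂−z₁)} ⇒ β = ln(phi₁/phi₂)/(z₂−z₁)
β = ln(0.268/0.131) / (4.4 − 1.9) = ln(2.046) / 2.5 = 0.7158 / 2.5 = 0.2863 km⁻¹

0.286 km⁻¹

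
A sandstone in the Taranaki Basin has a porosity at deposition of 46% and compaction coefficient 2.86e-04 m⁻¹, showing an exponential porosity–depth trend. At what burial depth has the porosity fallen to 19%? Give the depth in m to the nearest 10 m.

3090 m

Working in km (1 km = 1000 m; c in km⁻¹ = c in m⁻¹ × 1000):
Invert Athy's law: d = ln(phi₀/phi) / c
d = ln(0.46/0.19) / 0.286 = ln(2.421) / 0.286 = 0.8842 / 0.286 = 3.092 km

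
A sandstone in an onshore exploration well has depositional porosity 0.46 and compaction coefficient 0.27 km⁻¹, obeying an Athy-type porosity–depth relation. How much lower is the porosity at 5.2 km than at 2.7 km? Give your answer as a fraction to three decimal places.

0.109

φ(2.7) = 0.46·e^(−0.27×2.7) = 0.2219
φ(5.2) = 0.46·e^(−0.27×5.2) = 0.1130
Δφ = 0.2219 − 0.1130 = 0.1089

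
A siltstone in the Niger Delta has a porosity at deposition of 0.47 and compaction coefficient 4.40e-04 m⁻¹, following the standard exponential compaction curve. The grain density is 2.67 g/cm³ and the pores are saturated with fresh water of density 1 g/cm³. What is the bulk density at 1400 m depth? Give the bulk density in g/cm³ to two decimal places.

Working in km (1 km = 1000 m; β in km⁻¹ = β in m⁻¹ × 1000):
Porosity at depth: φ = 0.47·exp(−0.44×1.4) = 0.47×0.5401 = 0.2538
Bulk density: ρ_b = (1−φ)ρ_g + φ·ρ_f = 0.7462×2.67 + 0.2538×1
       = 1.992 + 0.254 = 2.246 g/cm³

2.25 g/cm³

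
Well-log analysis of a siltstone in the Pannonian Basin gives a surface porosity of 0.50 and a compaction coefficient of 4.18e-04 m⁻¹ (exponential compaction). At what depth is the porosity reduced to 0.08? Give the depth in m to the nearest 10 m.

Working in km (1 km = 1000 m; β in km⁻¹ = β in m⁻¹ × 1000):
Invert Athy's law: d = ln(phi₀/phi) / β
d = ln(0.5/0.08) / 0.418 = ln(6.25) / 0.418 = 1.8326 / 0.418 = 4.384 km

4380 m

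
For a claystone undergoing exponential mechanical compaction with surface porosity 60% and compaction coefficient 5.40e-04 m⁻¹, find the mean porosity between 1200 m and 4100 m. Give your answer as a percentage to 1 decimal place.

Working in km (1 km = 1000 m; k in km⁻¹ = k in m⁻¹ × 1000):
⟨n⟩ = (1/(z₂−z₁)) ∫ n₀ e^(−kz) dz = n₀·(e^(−k·z₁) − e^(−k·z₂)) / (k·(z₂−z₁))
e^(−0.54×1.2) = 0.5231; e^(−0.54×4.1) = 0.1093
⟨n⟩ = 0.6 × (0.5231 − 0.1093) / (0.54 × 2.9) = 0.6 × 0.2643 = 0.1586

15.9%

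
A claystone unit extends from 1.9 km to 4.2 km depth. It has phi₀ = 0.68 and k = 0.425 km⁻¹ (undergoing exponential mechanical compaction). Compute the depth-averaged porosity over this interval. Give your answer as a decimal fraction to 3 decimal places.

⟨phi⟩ = (1/(Z₂−Z₁)) ∫ phi₀ e^(−kZ) dZ = phi₀·(e^(−k·Z₁) − e^(−k·Z₂)) / (k·(Z₂−Z₁))
e^(−0.425×1.9) = 0.4460; e^(−0.425×4.2) = 0.1678
⟨phi⟩ = 0.68 × (0.4460 − 0.1678) / (0.425 × 2.3) = 0.68 × 0.2846 = 0.1935

0.194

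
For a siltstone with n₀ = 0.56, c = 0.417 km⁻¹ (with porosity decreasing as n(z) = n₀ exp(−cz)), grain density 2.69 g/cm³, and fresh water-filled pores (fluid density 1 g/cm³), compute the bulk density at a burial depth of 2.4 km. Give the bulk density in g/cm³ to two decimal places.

Porosity at depth: n = 0.56·exp(−0.417×2.4) = 0.56×0.3676 = 0.2058
Bulk density: ρ_b = (1−n)ρ_g + n·ρ_f = 0.7942×2.69 + 0.2058×1
       = 2.136 + 0.206 = 2.342 g/cm³

2.34 g/cm³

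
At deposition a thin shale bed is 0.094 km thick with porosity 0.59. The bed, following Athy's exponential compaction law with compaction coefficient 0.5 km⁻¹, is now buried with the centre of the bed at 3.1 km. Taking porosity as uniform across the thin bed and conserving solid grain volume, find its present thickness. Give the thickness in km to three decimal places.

Porosity at 3.1 km: φ = 0.59·exp(−0.5×3.1) = 0.1252
Solid-volume conservation: h(1−φ) = h₀(1−φ₀) ⇒ h = h₀·(1−φ₀)/(1−φ)
h = 0.094 × (1 − 0.59)/(1 − 0.1252) = 0.094 × 0.4687 = 0.0441 km

0.044 km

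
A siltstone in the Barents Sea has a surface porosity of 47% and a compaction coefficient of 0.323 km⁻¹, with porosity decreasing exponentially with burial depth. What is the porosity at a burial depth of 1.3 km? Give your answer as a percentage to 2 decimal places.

n = n₀·exp(−c·z) = 0.47 × exp(−0.323 × 1.3) = 0.47 × exp(−0.4199)
  = 0.47 × 0.6571 = 0.3088

30.88%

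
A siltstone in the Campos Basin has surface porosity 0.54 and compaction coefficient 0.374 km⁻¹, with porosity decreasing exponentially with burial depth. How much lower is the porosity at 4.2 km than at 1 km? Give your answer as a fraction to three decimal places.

phi(1) = 0.54·e^(−0.374×1) = 0.3715
phi(4.2) = 0.54·e^(−0.374×4.2) = 0.1123
Δphi = 0.3715 − 0.1123 = 0.2593

0.259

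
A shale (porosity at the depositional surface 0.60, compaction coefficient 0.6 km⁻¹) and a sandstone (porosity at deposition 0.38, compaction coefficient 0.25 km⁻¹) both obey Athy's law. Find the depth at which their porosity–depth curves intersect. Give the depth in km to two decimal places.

Set φ₀ₐ e^(−βₐd) = φ₀ᵦ e^(−βᵦd) ⇒ ln(φ₀ₐ/φ₀ᵦ) = (βₐ − βᵦ)·d
d = ln(0.6/0.38) / (0.6 − 0.25) = 0.4568 / 0.35 = 1.305 km

1.31 km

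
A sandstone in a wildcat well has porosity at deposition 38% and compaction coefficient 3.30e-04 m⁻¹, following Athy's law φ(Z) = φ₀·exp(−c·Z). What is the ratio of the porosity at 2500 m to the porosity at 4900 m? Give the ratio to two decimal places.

Working in km (1 km = 1000 m; c in km⁻¹ = c in m⁻¹ × 1000):
φ(Z₁)/φ(Z₂) = e^(−c·Z₁)/e^(−c·Z₂) = e^{c(Z₂−Z₁)}
= exp(0.33 × 2.4) = exp(0.792) = 2.2078

2.21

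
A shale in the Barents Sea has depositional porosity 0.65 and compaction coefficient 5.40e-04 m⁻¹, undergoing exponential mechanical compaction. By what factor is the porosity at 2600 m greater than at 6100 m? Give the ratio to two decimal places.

Working in km (1 km = 1000 m; β in km⁻¹ = β in m⁻¹ × 1000):
φ(Z₁)/φ(Z₂) = e^(−β·Z₁)/e^(−β·Z₂) = e^{β(Z₂−Z₁)}
= exp(0.54 × 3.5) = exp(1.89) = 6.6194

6.62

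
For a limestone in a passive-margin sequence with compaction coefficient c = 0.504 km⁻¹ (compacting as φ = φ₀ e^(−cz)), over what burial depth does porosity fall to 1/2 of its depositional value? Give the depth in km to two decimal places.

1.38 km

φ/φ₀ = 1/2 ⇒ exp(−c·z) = 1/2 ⇒ z = ln(2) / c
z = 0.6931 / 0.504 = 1.375 km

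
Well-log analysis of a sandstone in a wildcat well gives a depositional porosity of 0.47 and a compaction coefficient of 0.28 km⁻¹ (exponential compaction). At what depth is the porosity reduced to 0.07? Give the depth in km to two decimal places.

6.80 km

Invert Athy's law: Z = ln(n₀/n) / c
Z = ln(0.47/0.07) / 0.28 = ln(6.714) / 0.28 = 1.9042 / 0.28 = 6.801 km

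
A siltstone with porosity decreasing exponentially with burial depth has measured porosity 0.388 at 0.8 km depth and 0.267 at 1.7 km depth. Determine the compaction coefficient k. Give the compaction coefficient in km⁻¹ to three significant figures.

Athy: phi(Z) = phi₀ e^(−kZ) ⇒ phi₁/phi₂ = e^{k(Z₂−Z₁)} ⇒ k = ln(phi₁/phi₂)/(Z₂−Z₁)
k = ln(0.388/0.267) / (1.7 − 0.8) = ln(1.453) / 0.9 = 0.3738 / 0.9 = 0.4153 km⁻¹

0.415 km⁻¹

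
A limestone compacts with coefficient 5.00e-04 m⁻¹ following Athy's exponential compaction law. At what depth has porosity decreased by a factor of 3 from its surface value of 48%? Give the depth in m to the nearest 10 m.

Working in km (1 km = 1000 m; k in km⁻¹ = k in m⁻¹ × 1000):
φ/φ₀ = 1/3 ⇒ exp(−k·Z) = 1/3 ⇒ Z = ln(3) / k
Z = 1.0986 / 0.5 = 2.197 km

2200 m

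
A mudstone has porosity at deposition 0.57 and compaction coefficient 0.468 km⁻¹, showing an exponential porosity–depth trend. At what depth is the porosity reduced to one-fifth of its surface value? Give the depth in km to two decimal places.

3.44 km

phi/phi₀ = 1/5 ⇒ exp(−c·d) = 1/5 ⇒ d = ln(5) / c
d = 1.6094 / 0.468 = 3.439 km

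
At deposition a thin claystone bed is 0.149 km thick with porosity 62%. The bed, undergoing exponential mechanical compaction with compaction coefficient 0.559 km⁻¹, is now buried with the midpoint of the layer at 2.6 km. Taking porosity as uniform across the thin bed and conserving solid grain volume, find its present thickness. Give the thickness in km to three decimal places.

0.066 km

Porosity at 2.6 km: φ = 0.62·exp(−0.559×2.6) = 0.1449
Solid-volume conservation: h(1−φ) = h₀(1−φ₀) ⇒ h = h₀·(1−φ₀)/(1−φ)
h = 0.149 × (1 − 0.62)/(1 − 0.1449) = 0.149 × 0.4444 = 0.0662 km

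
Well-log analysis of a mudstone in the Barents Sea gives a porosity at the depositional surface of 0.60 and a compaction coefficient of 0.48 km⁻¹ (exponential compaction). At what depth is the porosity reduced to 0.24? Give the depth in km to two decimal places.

Invert Athy's law: z = ln(phi₀/phi) / β
z = ln(0.6/0.24) / 0.48 = ln(2.5) / 0.48 = 0.9163 / 0.48 = 1.909 km

1.91 km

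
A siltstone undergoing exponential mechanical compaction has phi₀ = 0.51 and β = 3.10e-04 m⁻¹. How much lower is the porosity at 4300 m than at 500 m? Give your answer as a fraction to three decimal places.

0.302

Working in km (1 km = 1000 m; β in km⁻¹ = β in m⁻¹ × 1000):
phi(0.5) = 0.51·e^(−0.31×0.5) = 0.4368
phi(4.3) = 0.51·e^(−0.31×4.3) = 0.1345
Δphi = 0.4368 − 0.1345 = 0.3023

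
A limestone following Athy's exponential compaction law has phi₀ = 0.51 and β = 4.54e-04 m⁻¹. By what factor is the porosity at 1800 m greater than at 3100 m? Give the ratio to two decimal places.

Working in km (1 km = 1000 m; β in km⁻¹ = β in m⁻¹ × 1000):
phi(z₁)/phi(z₂) = e^(−β·z₁)/e^(−β·z₂) = e^{β(z₂−z₁)}
= exp(0.454 × 1.3) = exp(0.5902) = 1.8043

1.80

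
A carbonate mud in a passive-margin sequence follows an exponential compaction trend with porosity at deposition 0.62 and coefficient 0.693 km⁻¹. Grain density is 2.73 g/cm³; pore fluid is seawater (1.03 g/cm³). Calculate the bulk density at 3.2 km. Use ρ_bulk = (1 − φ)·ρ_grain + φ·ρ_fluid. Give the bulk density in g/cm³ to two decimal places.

2.62 g/cm³

Porosity at depth: n = 0.62·exp(−0.693×3.2) = 0.62×0.1089 = 0.0675
Bulk density: ρ_b = (1−n)ρ_g + n·ρ_f = 0.9325×2.73 + 0.0675×1.03
       = 2.546 + 0.070 = 2.615 g/cm³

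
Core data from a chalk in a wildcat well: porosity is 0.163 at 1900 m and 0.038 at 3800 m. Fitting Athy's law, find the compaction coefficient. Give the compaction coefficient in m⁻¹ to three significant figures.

Working in km (1 km = 1000 m; β in km⁻¹ = β in m⁻¹ × 1000):
Athy: phi(Z) = phi₀ e^(−βZ) ⇒ phi₁/phi₂ = e^{β(Z₂−Z₁)} ⇒ β = ln(phi₁/phi₂)/(Z₂−Z₁)
β = ln(0.163/0.038) / (3.8 − 1.9) = ln(4.289) / 1.9 = 1.4562 / 1.9 = 0.7664 km⁻¹

0.000766 m⁻¹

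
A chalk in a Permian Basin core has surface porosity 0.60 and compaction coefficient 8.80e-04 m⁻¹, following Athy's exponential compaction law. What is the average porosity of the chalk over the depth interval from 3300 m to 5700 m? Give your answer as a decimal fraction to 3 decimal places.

0.014

Working in km (1 km = 1000 m; β in km⁻¹ = β in m⁻¹ × 1000):
⟨phi⟩ = (1/(Z₂−Z₁)) ∫ phi₀ e^(−βZ) dZ = phi₀·(e^(−β·Z₁) − e^(−β·Z₂)) / (β·(Z₂−Z₁))
e^(−0.88×3.3) = 0.0548; e^(−0.88×5.7) = 0.0066
⟨phi⟩ = 0.6 × (0.0548 − 0.0066) / (0.88 × 2.4) = 0.6 × 0.0228 = 0.0137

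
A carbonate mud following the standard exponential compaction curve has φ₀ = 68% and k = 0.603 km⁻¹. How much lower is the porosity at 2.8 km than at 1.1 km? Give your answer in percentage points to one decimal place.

φ(1.1) = 0.68·e^(−0.603×1.1) = 0.3503
φ(2.8) = 0.68·e^(−0.603×2.8) = 0.1257
Δφ = 0.3503 − 0.1257 = 0.2246

22.5 percentage points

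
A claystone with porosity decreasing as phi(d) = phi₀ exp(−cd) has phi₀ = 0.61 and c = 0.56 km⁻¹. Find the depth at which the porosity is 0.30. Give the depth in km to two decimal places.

1.27 km

Invert Athy's law: d = ln(phi₀/phi) / c
d = ln(0.61/0.3) / 0.56 = ln(2.033) / 0.56 = 0.7097 / 0.56 = 1.267 km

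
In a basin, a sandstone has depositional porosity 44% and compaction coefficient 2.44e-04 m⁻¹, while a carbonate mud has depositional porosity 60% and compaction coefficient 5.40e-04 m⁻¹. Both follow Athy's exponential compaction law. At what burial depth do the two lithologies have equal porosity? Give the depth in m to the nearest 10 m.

1050 m

Working in km (1 km = 1000 m; c in km⁻¹ = c in m⁻¹ × 1000):
Set n₀ₐ e^(−cₐd) = n₀ᵦ e^(−cᵦd) ⇒ ln(n₀ₐ/n₀ᵦ) = (cₐ − cᵦ)·d
d = ln(0.44/0.6) / (0.244 − 0.54) = -0.3102 / -0.296 = 1.048 km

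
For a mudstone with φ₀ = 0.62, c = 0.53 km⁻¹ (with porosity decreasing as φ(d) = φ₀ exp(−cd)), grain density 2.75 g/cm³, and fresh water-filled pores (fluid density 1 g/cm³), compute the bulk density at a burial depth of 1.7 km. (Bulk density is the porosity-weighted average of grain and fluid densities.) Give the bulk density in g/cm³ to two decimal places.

2.31 g/cm³

Porosity at depth: φ = 0.62·exp(−0.53×1.7) = 0.62×0.4062 = 0.2518
Bulk density: ρ_b = (1−φ)ρ_g + φ·ρ_f = 0.7482×2.75 + 0.2518×1
       = 2.057 + 0.252 = 2.309 g/cm³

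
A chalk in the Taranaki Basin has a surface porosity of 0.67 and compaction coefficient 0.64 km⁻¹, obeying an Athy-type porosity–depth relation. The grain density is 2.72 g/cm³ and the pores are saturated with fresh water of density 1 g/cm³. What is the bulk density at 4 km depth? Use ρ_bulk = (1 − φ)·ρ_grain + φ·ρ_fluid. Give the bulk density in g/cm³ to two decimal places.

2.63 g/cm³

Porosity at depth: phi = 0.67·exp(−0.64×4) = 0.67×0.0773 = 0.0518
Bulk density: ρ_b = (1−phi)ρ_g + phi·ρ_f = 0.9482×2.72 + 0.0518×1
       = 2.579 + 0.052 = 2.631 g/cm³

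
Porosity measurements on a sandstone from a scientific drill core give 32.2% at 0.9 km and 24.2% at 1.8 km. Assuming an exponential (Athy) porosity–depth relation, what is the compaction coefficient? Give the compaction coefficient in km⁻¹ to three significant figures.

0.317 km⁻¹

Athy: phi(z) = phi₀ e^(−kz) ⇒ phi₁/phi₂ = e^{k(z₂−z₁)} ⇒ k = ln(phi₁/phi₂)/(z₂−z₁)
k = ln(0.322/0.242) / (1.8 − 0.9) = ln(1.331) / 0.9 = 0.2856 / 0.9 = 0.3173 km⁻¹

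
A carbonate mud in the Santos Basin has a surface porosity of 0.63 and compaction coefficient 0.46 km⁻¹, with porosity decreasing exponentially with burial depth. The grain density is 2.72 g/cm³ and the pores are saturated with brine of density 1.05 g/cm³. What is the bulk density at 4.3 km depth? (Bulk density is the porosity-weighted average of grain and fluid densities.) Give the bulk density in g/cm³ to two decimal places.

Porosity at depth: phi = 0.63·exp(−0.46×4.3) = 0.63×0.1383 = 0.0872
Bulk density: ρ_b = (1−phi)ρ_g + phi·ρ_f = 0.9128×2.72 + 0.0872×1.05
       = 2.483 + 0.092 = 2.574 g/cm³

2.57 g/cm³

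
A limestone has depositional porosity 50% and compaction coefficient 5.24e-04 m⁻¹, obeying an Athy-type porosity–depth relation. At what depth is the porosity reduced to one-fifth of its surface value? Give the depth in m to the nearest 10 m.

3070 m

Working in km (1 km = 1000 m; β in km⁻¹ = β in m⁻¹ × 1000):
n/n₀ = 1/5 ⇒ exp(−β·d) = 1/5 ⇒ d = ln(5) / β
d = 1.6094 / 0.524 = 3.071 km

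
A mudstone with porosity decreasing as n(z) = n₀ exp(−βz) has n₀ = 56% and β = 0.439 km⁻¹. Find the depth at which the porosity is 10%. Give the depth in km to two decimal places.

3.92 km

Invert Athy's law: z = ln(n₀/n) / β
z = ln(0.56/0.1) / 0.439 = ln(5.6) / 0.439 = 1.7228 / 0.439 = 3.924 km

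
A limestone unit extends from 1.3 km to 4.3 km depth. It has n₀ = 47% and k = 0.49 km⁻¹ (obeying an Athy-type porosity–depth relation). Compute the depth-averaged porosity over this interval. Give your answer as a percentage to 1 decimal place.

⟨n⟩ = (1/(Z₂−Z₁)) ∫ n₀ e^(−kZ) dZ = n₀·(e^(−k·Z₁) − e^(−k·Z₂)) / (k·(Z₂−Z₁))
e^(−0.49×1.3) = 0.5289; e^(−0.49×4.3) = 0.1216
⟨n⟩ = 0.47 × (0.5289 − 0.1216) / (0.49 × 3) = 0.47 × 0.2771 = 0.1302

13.0%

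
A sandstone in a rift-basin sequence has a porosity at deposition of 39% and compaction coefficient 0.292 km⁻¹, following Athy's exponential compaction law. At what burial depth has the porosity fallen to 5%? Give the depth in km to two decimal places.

7.03 km

Invert Athy's law: z = ln(n₀/n) / β
z = ln(0.39/0.05) / 0.292 = ln(7.8) / 0.292 = 2.0541 / 0.292 = 7.035 km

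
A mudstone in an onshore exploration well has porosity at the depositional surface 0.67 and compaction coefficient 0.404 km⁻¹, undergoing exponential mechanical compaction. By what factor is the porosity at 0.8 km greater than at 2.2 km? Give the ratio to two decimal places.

1.76

φ(Z₁)/φ(Z₂) = e^(−β·Z₁)/e^(−β·Z₂) = e^{β(Z₂−Z₁)}
= exp(0.404 × 1.4) = exp(0.5656) = 1.7605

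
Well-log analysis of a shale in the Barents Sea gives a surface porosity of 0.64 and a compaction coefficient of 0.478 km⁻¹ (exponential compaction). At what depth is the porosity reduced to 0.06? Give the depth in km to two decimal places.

4.95 km

Invert Athy's law: z = ln(phi₀/phi) / k
z = ln(0.64/0.06) / 0.478 = ln(10.67) / 0.478 = 2.3671 / 0.478 = 4.952 km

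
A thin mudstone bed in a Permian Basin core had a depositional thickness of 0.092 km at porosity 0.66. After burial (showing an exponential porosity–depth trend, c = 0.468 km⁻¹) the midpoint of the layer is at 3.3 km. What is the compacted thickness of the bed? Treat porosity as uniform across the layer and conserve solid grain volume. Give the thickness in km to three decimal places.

0.036 km

Porosity at 3.3 km: phi = 0.66·exp(−0.468×3.3) = 0.1409
Solid-volume conservation: h(1−phi) = h₀(1−phi₀) ⇒ h = h₀·(1−phi₀)/(1−phi)
h = 0.092 × (1 − 0.66)/(1 − 0.1409) = 0.092 × 0.3957 = 0.0364 km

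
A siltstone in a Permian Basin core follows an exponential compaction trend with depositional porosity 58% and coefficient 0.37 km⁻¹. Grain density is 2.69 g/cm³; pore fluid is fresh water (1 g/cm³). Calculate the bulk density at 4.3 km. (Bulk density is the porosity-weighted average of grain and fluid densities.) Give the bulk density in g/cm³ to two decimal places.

Porosity at depth: phi = 0.58·exp(−0.37×4.3) = 0.58×0.2037 = 0.1182
Bulk density: ρ_b = (1−phi)ρ_g + phi·ρ_f = 0.8818×2.69 + 0.1182×1
       = 2.372 + 0.118 = 2.490 g/cm³

2.49 g/cm³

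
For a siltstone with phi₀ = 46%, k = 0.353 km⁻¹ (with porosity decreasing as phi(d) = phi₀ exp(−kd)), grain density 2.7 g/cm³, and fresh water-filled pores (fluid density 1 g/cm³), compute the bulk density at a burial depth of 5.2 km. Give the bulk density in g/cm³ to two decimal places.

2.58 g/cm³

Porosity at depth: phi = 0.46·exp(−0.353×5.2) = 0.46×0.1595 = 0.0734
Bulk density: ρ_b = (1−phi)ρ_g + phi·ρ_f = 0.9266×2.7 + 0.0734×1
       = 2.502 + 0.073 = 2.575 g/cm³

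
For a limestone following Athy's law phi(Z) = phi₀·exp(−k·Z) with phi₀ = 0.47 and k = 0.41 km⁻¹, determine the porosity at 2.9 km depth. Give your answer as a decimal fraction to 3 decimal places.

0.143

phi = phi₀·exp(−k·Z) = 0.47 × exp(−0.41 × 2.9) = 0.47 × exp(−1.189)
  = 0.47 × 0.3045 = 0.1431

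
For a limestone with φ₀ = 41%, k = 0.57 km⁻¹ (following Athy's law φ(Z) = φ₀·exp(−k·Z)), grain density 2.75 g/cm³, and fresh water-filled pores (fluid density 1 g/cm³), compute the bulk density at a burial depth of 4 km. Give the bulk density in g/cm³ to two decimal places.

2.68 g/cm³

Porosity at depth: φ = 0.41·exp(−0.57×4) = 0.41×0.1023 = 0.0419
Bulk density: ρ_b = (1−φ)ρ_g + φ·ρ_f = 0.9581×2.75 + 0.0419×1
       = 2.635 + 0.042 = 2.677 g/cm³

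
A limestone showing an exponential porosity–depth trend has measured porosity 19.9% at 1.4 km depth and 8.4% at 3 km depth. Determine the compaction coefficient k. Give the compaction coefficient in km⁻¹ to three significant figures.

0.539 km⁻¹

Athy: phi(Z) = phi₀ e^(−kZ) ⇒ phi₁/phi₂ = e^{k(Z₂−Z₁)} ⇒ k = ln(phi₁/phi₂)/(Z₂−Z₁)
k = ln(0.199/0.084) / (3 − 1.4) = ln(2.369) / 1.6 = 0.8625 / 1.6 = 0.5391 km⁻¹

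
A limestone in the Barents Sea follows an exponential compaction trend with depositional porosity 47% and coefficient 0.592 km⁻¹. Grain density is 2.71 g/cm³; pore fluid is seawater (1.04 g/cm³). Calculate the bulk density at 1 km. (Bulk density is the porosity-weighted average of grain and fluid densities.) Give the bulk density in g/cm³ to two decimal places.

Porosity at depth: phi = 0.47·exp(−0.592×1) = 0.47×0.5532 = 0.2600
Bulk density: ρ_b = (1−phi)ρ_g + phi·ρ_f = 0.7400×2.71 + 0.2600×1.04
       = 2.005 + 0.270 = 2.276 g/cm³

2.28 g/cm³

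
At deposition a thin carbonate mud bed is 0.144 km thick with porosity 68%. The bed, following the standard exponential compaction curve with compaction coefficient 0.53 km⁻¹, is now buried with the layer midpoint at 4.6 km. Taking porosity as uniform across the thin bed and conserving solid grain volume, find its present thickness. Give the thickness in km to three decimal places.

Porosity at 4.6 km: phi = 0.68·exp(−0.53×4.6) = 0.0594
Solid-volume conservation: h(1−phi) = h₀(1−phi₀) ⇒ h = h₀·(1−phi₀)/(1−phi)
h = 0.144 × (1 − 0.68)/(1 − 0.0594) = 0.144 × 0.3402 = 0.0490 km

0.049 km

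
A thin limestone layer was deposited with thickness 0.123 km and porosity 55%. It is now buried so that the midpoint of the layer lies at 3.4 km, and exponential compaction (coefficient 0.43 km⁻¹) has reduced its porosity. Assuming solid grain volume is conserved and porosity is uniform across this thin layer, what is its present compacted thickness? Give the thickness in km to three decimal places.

0.063 km

Porosity at 3.4 km: φ = 0.55·exp(−0.43×3.4) = 0.1275
Solid-volume conservation: h(1−φ) = h₀(1−φ₀) ⇒ h = h₀·(1−φ₀)/(1−φ)
h = 0.123 × (1 − 0.55)/(1 − 0.1275) = 0.123 × 0.5157 = 0.0634 km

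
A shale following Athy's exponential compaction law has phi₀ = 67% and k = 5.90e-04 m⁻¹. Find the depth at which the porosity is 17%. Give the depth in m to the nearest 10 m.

2320 m

Working in km (1 km = 1000 m; k in km⁻¹ = k in m⁻¹ × 1000):
Invert Athy's law: Z = ln(phi₀/phi) / k
Z = ln(0.67/0.17) / 0.59 = ln(3.941) / 0.59 = 1.3715 / 0.59 = 2.325 km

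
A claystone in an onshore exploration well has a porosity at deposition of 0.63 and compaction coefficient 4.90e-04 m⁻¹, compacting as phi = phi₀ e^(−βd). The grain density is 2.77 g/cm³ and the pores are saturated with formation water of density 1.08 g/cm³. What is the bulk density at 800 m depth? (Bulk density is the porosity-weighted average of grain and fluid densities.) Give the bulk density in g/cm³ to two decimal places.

2.05 g/cm³

Working in km (1 km = 1000 m; β in km⁻¹ = β in m⁻¹ × 1000):
Porosity at depth: phi = 0.63·exp(−0.49×0.8) = 0.63×0.6757 = 0.4257
Bulk density: ρ_b = (1−phi)ρ_g + phi·ρ_f = 0.5743×2.77 + 0.4257×1.08
       = 1.591 + 0.460 = 2.051 g/cm³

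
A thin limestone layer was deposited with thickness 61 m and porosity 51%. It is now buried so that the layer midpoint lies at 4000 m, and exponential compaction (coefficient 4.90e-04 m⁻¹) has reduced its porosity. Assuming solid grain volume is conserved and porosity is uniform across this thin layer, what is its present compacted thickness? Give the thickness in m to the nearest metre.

Working in km (1 km = 1000 m; k in km⁻¹ = k in m⁻¹ × 1000):
Porosity at 4 km: n = 0.51·exp(−0.49×4) = 0.0718
Solid-volume conservation: h(1−n) = h₀(1−n₀) ⇒ h = h₀·(1−n₀)/(1−n)
h = 0.061 × (1 − 0.51)/(1 − 0.0718) = 0.061 × 0.5279 = 0.0322 km

32 m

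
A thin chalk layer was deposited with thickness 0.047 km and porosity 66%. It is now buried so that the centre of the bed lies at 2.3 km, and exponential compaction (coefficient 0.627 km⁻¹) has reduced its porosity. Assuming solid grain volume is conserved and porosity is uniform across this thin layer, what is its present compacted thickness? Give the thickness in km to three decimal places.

0.019 km

Porosity at 2.3 km: φ = 0.66·exp(−0.627×2.3) = 0.1560
Solid-volume conservation: h(1−φ) = h₀(1−φ₀) ⇒ h = h₀·(1−φ₀)/(1−φ)
h = 0.047 × (1 − 0.66)/(1 − 0.1560) = 0.047 × 0.4029 = 0.0189 km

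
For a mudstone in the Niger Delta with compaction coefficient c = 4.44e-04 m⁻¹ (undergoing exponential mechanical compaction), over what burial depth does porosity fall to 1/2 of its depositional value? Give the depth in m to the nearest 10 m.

1560 m

Working in km (1 km = 1000 m; c in km⁻¹ = c in m⁻¹ × 1000):
n/n₀ = 1/2 ⇒ exp(−c·Z) = 1/2 ⇒ Z = ln(2) / c
Z = 0.6931 / 0.444 = 1.561 km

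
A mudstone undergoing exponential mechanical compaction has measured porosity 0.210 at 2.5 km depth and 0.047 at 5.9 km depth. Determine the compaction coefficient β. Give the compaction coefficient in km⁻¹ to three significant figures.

Athy: phi(Z) = phi₀ e^(−βZ) ⇒ phi₁/phi₂ = e^{β(Z₂−Z₁)} ⇒ β = ln(phi₁/phi₂)/(Z₂−Z₁)
β = ln(0.21/0.047) / (5.9 − 2.5) = ln(4.468) / 3.4 = 1.4970 / 3.4 = 0.4403 km⁻¹

0.440 km⁻¹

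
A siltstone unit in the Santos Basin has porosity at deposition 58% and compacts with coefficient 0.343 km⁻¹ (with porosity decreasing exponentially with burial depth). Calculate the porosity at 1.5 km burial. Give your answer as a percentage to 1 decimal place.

34.7%

n = n₀·exp(−c·d) = 0.58 × exp(−0.343 × 1.5) = 0.58 × exp(−0.5145)
  = 0.58 × 0.5978 = 0.3467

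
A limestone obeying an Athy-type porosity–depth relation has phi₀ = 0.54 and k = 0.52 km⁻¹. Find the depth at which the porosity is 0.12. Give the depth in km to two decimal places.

2.89 km

Invert Athy's law: Z = ln(phi₀/phi) / k
Z = ln(0.54/0.12) / 0.52 = ln(4.5) / 0.52 = 1.5041 / 0.52 = 2.892 km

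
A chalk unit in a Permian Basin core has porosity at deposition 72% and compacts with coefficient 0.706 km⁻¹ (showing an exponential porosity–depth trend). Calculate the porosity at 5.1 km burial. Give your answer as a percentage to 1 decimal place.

2.0%

n = n₀·exp(−k·z) = 0.72 × exp(−0.706 × 5.1) = 0.72 × exp(−3.601)
  = 0.72 × 0.0273 = 0.0197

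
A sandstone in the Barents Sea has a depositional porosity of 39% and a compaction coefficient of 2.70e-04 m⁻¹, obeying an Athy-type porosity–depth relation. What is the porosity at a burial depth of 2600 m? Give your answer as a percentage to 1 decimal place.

19.3%

Working in km (1 km = 1000 m; β in km⁻¹ = β in m⁻¹ × 1000):
phi = phi₀·exp(−β·z) = 0.39 × exp(−0.27 × 2.6) = 0.39 × exp(−0.702)
  = 0.39 × 0.4956 = 0.1933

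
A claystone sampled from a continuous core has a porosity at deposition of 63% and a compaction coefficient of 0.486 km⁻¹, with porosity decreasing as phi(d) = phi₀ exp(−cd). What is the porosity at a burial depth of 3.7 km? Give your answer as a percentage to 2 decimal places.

phi = phi₀·exp(−c·d) = 0.63 × exp(−0.486 × 3.7) = 0.63 × exp(−1.798)
  = 0.63 × 0.1656 = 0.1043

10.43%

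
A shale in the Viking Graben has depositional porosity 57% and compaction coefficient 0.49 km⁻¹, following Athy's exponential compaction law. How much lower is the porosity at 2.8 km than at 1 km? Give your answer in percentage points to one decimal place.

20.5 percentage points

n(1) = 0.57·e^(−0.49×1) = 0.3492
n(2.8) = 0.57·e^(−0.49×2.8) = 0.1446
Δn = 0.3492 − 0.1446 = 0.2046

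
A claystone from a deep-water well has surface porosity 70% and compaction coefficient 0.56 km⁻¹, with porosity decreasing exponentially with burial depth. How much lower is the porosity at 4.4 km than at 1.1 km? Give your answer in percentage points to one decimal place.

n(1.1) = 0.7·e^(−0.56×1.1) = 0.3781
n(4.4) = 0.7·e^(−0.56×4.4) = 0.0596
Δn = 0.3781 − 0.0596 = 0.3185

31.9 percentage points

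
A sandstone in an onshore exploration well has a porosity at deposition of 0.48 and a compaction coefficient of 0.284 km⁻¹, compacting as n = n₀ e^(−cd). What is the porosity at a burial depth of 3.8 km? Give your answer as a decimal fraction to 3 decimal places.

0.163

n = n₀·exp(−c·d) = 0.48 × exp(−0.284 × 3.8) = 0.48 × exp(−1.079)
  = 0.48 × 0.3399 = 0.1631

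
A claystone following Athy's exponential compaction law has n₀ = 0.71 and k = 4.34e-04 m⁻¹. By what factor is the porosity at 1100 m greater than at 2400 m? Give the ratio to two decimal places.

Working in km (1 km = 1000 m; k in km⁻¹ = k in m⁻¹ × 1000):
n(d₁)/n(d₂) = e^(−k·d₁)/e^(−k·d₂) = e^{k(d₂−d₁)}
= exp(0.434 × 1.3) = exp(0.5642) = 1.7580

1.76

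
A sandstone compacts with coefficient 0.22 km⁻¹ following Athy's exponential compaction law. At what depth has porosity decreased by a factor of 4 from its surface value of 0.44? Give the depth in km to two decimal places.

6.30 km

φ/φ₀ = 1/4 ⇒ exp(−c·z) = 1/4 ⇒ z = ln(4) / c
z = 1.3863 / 0.22 = 6.301 km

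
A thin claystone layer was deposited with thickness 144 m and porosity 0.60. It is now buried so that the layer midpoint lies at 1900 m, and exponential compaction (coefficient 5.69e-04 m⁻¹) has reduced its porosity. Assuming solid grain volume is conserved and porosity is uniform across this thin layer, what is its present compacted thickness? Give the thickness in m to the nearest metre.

Working in km (1 km = 1000 m; k in km⁻¹ = k in m⁻¹ × 1000):
Porosity at 1.9 km: phi = 0.6·exp(−0.569×1.9) = 0.2035
Solid-volume conservation: h(1−phi) = h₀(1−phi₀) ⇒ h = h₀·(1−phi₀)/(1−phi)
h = 0.144 × (1 − 0.6)/(1 − 0.2035) = 0.144 × 0.5022 = 0.0723 km

72 m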